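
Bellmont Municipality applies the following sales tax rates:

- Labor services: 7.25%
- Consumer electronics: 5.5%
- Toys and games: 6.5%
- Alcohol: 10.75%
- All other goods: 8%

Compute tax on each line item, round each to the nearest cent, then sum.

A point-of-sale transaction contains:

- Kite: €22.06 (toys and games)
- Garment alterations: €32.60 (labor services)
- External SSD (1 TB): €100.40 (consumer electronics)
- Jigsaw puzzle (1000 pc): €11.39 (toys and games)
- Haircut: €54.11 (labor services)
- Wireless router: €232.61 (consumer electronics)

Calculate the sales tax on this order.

€26.76

Kite €22.06: toys and games → 6.5% → €1.43
Garment alterations €32.60: labor services → 7.25% → €2.36
External SSD (1 TB) €100.40: consumer electronics → 5.5% → €5.52
Jigsaw puzzle (1000 pc) €11.39: toys and games → 6.5% → €0.74
Haircut €54.11: labor services → 7.25% → €3.92
Wireless router €232.61: consumer electronics → 5.5% → €12.79
Total tax = €1.43 + €2.36 + €5.52 + €0.74 + €3.92 + €12.79 = €26.76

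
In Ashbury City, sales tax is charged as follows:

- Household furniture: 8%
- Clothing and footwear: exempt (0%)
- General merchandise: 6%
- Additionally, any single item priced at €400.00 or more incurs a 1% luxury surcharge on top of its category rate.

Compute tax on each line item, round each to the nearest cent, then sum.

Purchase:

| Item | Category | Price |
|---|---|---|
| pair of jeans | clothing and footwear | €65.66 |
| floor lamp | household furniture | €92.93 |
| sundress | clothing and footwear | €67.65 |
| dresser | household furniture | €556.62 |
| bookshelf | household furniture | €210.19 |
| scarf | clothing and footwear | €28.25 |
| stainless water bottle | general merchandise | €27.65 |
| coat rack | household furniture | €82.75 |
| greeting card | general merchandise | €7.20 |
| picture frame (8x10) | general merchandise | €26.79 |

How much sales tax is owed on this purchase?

€84.67

Pair of jeans €65.66: clothing and footwear → 0% → €0.00
Floor lamp €92.93: household furniture → 8% → €7.43
Sundress €67.65: clothing and footwear → 0% → €0.00
Dresser €556.62: household furniture → 8% + 1% surcharge = 9% → €50.10
Bookshelf €210.19: household furniture → 8% → €16.82
Scarf €28.25: clothing and footwear → 0% → €0.00
Stainless water bottle €27.65: general merchandise → 6% → €1.66
Coat rack €82.75: household furniture → 8% → €6.62
Greeting card €7.20: general merchandise → 6% → €0.43
Picture frame (8x10) €26.79: general merchandise → 6% → €1.61
Total tax = €7.43 + €50.10 + €16.82 + €1.66 + €6.62 + €0.43 + €1.61 = €84.67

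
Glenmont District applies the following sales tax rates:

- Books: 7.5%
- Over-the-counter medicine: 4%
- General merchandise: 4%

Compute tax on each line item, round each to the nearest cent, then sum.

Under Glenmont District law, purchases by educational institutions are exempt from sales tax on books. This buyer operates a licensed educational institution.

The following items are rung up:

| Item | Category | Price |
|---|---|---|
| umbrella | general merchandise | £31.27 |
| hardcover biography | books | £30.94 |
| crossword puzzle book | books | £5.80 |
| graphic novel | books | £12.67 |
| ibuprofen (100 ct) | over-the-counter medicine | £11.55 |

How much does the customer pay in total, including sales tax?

Umbrella £31.27: general merchandise → 4% → £1.25
Hardcover biography £30.94: books, buyer-exempt → 0% → £0.00
Crossword puzzle book £5.80: books, buyer-exempt → 0% → £0.00
Graphic novel £12.67: books, buyer-exempt → 0% → £0.00
Ibuprofen (100 ct) £11.55: over-the-counter medicine → 4% → £0.46
Subtotal = £92.23; tax = £1.71; total due = £93.94

£93.94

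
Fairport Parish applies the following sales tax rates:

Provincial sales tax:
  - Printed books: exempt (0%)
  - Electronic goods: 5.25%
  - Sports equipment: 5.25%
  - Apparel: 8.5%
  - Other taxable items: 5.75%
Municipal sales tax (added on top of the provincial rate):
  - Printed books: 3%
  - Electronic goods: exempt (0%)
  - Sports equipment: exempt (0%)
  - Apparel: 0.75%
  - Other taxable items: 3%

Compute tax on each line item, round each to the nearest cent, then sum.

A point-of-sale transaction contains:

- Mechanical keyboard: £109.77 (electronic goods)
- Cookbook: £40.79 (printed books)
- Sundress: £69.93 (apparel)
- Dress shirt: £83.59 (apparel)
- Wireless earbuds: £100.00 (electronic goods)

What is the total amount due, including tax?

£430.51

Mechanical keyboard £109.77: electronic goods → 5.25% + 0% municipal = 5.25% → £5.76
Cookbook £40.79: printed books → 0% + 3% municipal = 3% → £1.22
Sundress £69.93: apparel → 8.5% + 0.75% municipal = 9.25% → £6.47
Dress shirt £83.59: apparel → 8.5% + 0.75% municipal = 9.25% → £7.73
Wireless earbuds £100.00: electronic goods → 5.25% + 0% municipal = 5.25% → £5.25
Subtotal = £404.08; tax = £26.43; total due = £430.51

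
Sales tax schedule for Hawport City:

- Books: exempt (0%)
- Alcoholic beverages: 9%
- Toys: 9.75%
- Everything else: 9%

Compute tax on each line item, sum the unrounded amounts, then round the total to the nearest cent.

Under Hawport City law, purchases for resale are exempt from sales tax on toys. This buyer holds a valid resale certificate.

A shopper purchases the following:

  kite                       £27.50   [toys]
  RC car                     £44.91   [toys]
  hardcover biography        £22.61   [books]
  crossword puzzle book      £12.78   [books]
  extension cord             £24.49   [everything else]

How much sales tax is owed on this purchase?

Kite £27.50: toys, buyer-exempt → 0% → £0.00
RC car £44.91: toys, buyer-exempt → 0% → £0.00
Hardcover biography £22.61: books → 0% → £0.00
Crossword puzzle book £12.78: books → 0% → £0.00
Extension cord £24.49: everything else → 9% → £2.2041
Unrounded tax sum = £2.2041 → £2.20

£2.20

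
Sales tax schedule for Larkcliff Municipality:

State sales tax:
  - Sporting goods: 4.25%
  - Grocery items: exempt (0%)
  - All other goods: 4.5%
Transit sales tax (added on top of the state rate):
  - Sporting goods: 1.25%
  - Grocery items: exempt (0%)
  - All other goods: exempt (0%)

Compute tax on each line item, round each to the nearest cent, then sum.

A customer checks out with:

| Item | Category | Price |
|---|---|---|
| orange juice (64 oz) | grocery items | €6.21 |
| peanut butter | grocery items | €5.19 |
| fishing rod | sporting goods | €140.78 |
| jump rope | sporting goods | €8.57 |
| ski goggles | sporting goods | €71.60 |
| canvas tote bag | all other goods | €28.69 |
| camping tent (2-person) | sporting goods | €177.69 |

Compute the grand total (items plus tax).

Orange juice (64 oz) €6.21: grocery items → 0% + 0% transit = 0% → €0.00
Peanut butter €5.19: grocery items → 0% + 0% transit = 0% → €0.00
Fishing rod €140.78: sporting goods → 4.25% + 1.25% transit = 5.5% → €7.74
Jump rope €8.57: sporting goods → 4.25% + 1.25% transit = 5.5% → €0.47
Ski goggles €71.60: sporting goods → 4.25% + 1.25% transit = 5.5% → €3.94
Canvas tote bag €28.69: all other goods → 4.5% + 0% transit = 4.5% → €1.29
Camping tent (2-person) €177.69: sporting goods → 4.25% + 1.25% transit = 5.5% → €9.77
Subtotal = €438.73; tax = €23.21; total due = €461.94

€461.94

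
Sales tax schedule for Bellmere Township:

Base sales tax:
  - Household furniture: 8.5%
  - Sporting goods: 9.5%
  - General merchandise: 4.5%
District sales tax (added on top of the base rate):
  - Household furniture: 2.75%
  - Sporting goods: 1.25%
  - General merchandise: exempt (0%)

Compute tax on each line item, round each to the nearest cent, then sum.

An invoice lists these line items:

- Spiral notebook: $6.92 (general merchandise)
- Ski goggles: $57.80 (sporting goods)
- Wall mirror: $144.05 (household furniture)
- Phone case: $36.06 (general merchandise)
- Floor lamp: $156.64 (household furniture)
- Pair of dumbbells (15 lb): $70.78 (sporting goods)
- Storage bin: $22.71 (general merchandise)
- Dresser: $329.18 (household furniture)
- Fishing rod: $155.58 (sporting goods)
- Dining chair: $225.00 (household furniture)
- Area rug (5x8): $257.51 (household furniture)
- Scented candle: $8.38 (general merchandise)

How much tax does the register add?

Spiral notebook $6.92: general merchandise → 4.5% + 0% district = 4.5% → $0.31
Ski goggles $57.80: sporting goods → 9.5% + 1.25% district = 10.75% → $6.21
Wall mirror $144.05: household furniture → 8.5% + 2.75% district = 11.25% → $16.21
Phone case $36.06: general merchandise → 4.5% + 0% district = 4.5% → $1.62
Floor lamp $156.64: household furniture → 8.5% + 2.75% district = 11.25% → $17.62
Pair of dumbbells (15 lb) $70.78: sporting goods → 9.5% + 1.25% district = 10.75% → $7.61
Storage bin $22.71: general merchandise → 4.5% + 0% district = 4.5% → $1.02
Dresser $329.18: household furniture → 8.5% + 2.75% district = 11.25% → $37.03
Fishing rod $155.58: sporting goods → 9.5% + 1.25% district = 10.75% → $16.72
Dining chair $225.00: household furniture → 8.5% + 2.75% district = 11.25% → $25.31
Area rug (5x8) $257.51: household furniture → 8.5% + 2.75% district = 11.25% → $28.97
Scented candle $8.38: general merchandise → 4.5% + 0% district = 4.5% → $0.38
Total tax = $0.31 + $6.21 + $16.21 + $1.62 + $17.62 + $7.61 + $1.02 + $37.03 + $16.72 + $25.31 + $28.97 + $0.38 = $159.01

$159.01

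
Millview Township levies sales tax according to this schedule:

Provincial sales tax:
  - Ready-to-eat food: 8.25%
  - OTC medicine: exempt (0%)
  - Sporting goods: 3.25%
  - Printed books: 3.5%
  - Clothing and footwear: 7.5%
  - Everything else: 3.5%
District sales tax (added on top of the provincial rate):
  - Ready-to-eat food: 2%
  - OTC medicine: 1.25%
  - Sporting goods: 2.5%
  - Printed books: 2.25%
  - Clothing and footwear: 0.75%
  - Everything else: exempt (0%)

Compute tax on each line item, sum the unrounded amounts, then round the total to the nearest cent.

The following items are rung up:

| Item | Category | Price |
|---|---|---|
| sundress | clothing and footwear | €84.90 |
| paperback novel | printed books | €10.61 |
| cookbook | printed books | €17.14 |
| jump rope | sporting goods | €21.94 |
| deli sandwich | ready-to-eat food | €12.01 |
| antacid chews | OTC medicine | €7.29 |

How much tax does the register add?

€11.18

Sundress €84.90: clothing and footwear → 7.5% + 0.75% district = 8.25% → €7.00425
Paperback novel €10.61: printed books → 3.5% + 2.25% district = 5.75% → €0.610075
Cookbook €17.14: printed books → 3.5% + 2.25% district = 5.75% → €0.98555
Jump rope €21.94: sporting goods → 3.25% + 2.5% district = 5.75% → €1.26155
Deli sandwich €12.01: ready-to-eat food → 8.25% + 2% district = 10.25% → €1.231025
Antacid chews €7.29: OTC medicine → 0% + 1.25% district = 1.25% → €0.091125
Unrounded tax sum = €11.183575 → €11.18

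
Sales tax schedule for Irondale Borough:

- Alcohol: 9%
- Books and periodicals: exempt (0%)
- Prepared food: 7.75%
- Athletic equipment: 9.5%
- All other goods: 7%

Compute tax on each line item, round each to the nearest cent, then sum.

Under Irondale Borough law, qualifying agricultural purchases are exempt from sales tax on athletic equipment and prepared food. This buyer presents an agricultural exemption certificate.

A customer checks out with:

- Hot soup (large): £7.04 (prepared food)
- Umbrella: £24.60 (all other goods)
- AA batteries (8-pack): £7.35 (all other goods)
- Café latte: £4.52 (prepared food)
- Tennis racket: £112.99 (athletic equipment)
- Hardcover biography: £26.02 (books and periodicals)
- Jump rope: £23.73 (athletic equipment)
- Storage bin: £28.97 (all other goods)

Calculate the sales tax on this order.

Hot soup (large) £7.04: prepared food, buyer-exempt → 0% → £0.00
Umbrella £24.60: all other goods → 7% → £1.72
AA batteries (8-pack) £7.35: all other goods → 7% → £0.51
Café latte £4.52: prepared food, buyer-exempt → 0% → £0.00
Tennis racket £112.99: athletic equipment, buyer-exempt → 0% → £0.00
Hardcover biography £26.02: books and periodicals → 0% → £0.00
Jump rope £23.73: athletic equipment, buyer-exempt → 0% → £0.00
Storage bin £28.97: all other goods → 7% → £2.03
Total tax = £1.72 + £0.51 + £2.03 = £4.26

£4.26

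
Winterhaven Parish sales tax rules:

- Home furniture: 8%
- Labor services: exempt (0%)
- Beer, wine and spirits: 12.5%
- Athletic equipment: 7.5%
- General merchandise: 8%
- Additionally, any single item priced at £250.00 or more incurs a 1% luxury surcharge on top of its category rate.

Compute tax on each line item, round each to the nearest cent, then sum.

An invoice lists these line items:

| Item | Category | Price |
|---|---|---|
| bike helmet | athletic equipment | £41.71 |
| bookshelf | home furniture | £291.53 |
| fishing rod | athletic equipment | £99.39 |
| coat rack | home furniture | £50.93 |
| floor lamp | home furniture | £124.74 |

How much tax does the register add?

£50.87

Bike helmet £41.71: athletic equipment → 7.5% → £3.13
Bookshelf £291.53: home furniture → 8% + 1% surcharge = 9% → £26.24
Fishing rod £99.39: athletic equipment → 7.5% → £7.45
Coat rack £50.93: home furniture → 8% → £4.07
Floor lamp £124.74: home furniture → 8% → £9.98
Total tax = £3.13 + £26.24 + £7.45 + £4.07 + £9.98 = £50.87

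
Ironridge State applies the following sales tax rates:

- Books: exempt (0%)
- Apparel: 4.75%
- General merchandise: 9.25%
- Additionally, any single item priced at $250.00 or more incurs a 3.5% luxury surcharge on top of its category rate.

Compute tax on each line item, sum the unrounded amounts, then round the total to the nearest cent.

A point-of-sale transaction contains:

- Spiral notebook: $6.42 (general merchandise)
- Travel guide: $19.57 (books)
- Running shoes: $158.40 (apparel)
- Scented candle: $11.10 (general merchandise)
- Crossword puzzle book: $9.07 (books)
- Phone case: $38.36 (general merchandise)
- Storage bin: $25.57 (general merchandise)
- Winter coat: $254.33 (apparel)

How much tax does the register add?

Spiral notebook $6.42: general merchandise → 9.25% → $0.59385
Travel guide $19.57: books → 0% → $0.00
Running shoes $158.40: apparel → 4.75% → $7.524
Scented candle $11.10: general merchandise → 9.25% → $1.02675
Crossword puzzle book $9.07: books → 0% → $0.00
Phone case $38.36: general merchandise → 9.25% → $3.5483
Storage bin $25.57: general merchandise → 9.25% → $2.365225
Winter coat $254.33: apparel → 4.75% + 3.5% surcharge = 8.25% → $20.982225
Unrounded tax sum = $36.04035 → $36.04

$36.04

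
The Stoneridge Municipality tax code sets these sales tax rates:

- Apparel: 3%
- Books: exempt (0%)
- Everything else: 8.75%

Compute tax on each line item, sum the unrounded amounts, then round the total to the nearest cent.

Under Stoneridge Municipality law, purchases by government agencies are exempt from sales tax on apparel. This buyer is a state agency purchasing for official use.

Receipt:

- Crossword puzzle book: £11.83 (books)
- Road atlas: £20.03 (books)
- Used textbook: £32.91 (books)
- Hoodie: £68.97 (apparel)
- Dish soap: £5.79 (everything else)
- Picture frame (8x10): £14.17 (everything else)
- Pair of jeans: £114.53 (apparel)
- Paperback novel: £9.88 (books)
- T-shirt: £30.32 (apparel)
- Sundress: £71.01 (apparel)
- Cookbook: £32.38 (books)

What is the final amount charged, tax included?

Crossword puzzle book £11.83: books → 0% → £0.00
Road atlas £20.03: books → 0% → £0.00
Used textbook £32.91: books → 0% → £0.00
Hoodie £68.97: apparel, buyer-exempt → 0% → £0.00
Dish soap £5.79: everything else → 8.75% → £0.506625
Picture frame (8x10) £14.17: everything else → 8.75% → £1.239875
Pair of jeans £114.53: apparel, buyer-exempt → 0% → £0.00
Paperback novel £9.88: books → 0% → £0.00
T-shirt £30.32: apparel, buyer-exempt → 0% → £0.00
Sundress £71.01: apparel, buyer-exempt → 0% → £0.00
Cookbook £32.38: books → 0% → £0.00
Subtotal = £411.82; unrounded tax = £1.7465 → £1.75; total due = £413.57

£413.57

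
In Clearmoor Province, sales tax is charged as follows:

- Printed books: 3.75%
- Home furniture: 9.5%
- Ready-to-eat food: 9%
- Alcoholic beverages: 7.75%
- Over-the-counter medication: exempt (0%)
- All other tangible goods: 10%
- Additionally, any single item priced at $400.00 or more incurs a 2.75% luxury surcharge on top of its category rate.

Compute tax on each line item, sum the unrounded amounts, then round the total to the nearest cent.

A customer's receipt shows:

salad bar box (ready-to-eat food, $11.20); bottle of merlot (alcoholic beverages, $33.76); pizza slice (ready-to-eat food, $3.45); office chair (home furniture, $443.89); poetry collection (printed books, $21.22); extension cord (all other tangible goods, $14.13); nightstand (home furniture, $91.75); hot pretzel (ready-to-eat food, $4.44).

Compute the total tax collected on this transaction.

Salad bar box $11.20: ready-to-eat food → 9% → $1.008
Bottle of merlot $33.76: alcoholic beverages → 7.75% → $2.6164
Pizza slice $3.45: ready-to-eat food → 9% → $0.3105
Office chair $443.89: home furniture → 9.5% + 2.75% surcharge = 12.25% → $54.376525
Poetry collection $21.22: printed books → 3.75% → $0.79575
Extension cord $14.13: all other tangible goods → 10% → $1.413
Nightstand $91.75: home furniture → 9.5% → $8.71625
Hot pretzel $4.44: ready-to-eat food → 9% → $0.3996
Unrounded tax sum = $69.636025 → $69.64

$69.64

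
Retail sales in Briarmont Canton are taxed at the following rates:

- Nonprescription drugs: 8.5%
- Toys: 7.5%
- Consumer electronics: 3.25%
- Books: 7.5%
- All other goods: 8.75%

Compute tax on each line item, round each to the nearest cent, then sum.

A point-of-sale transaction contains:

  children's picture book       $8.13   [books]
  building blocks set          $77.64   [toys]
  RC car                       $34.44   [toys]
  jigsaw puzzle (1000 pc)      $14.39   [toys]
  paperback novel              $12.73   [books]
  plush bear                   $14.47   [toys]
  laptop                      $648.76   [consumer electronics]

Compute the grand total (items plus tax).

Children's picture book $8.13: books → 7.5% → $0.61
Building blocks set $77.64: toys → 7.5% → $5.82
RC car $34.44: toys → 7.5% → $2.58
Jigsaw puzzle (1000 pc) $14.39: toys → 7.5% → $1.08
Paperback novel $12.73: books → 7.5% → $0.95
Plush bear $14.47: toys → 7.5% → $1.09
Laptop $648.76: consumer electronics → 3.25% → $21.08
Subtotal = $810.56; tax = $33.21; total due = $843.77

$843.77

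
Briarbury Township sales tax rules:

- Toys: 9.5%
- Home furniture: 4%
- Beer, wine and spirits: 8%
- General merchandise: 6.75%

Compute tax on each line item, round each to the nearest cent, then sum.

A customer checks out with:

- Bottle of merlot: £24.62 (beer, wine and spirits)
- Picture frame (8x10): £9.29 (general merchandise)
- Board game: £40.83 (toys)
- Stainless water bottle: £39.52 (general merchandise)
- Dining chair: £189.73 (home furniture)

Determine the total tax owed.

Bottle of merlot £24.62: beer, wine and spirits → 8% → £1.97
Picture frame (8x10) £9.29: general merchandise → 6.75% → £0.63
Board game £40.83: toys → 9.5% → £3.88
Stainless water bottle £39.52: general merchandise → 6.75% → £2.67
Dining chair £189.73: home furniture → 4% → £7.59
Total tax = £1.97 + £0.63 + £3.88 + £2.67 + £7.59 = £16.74

£16.74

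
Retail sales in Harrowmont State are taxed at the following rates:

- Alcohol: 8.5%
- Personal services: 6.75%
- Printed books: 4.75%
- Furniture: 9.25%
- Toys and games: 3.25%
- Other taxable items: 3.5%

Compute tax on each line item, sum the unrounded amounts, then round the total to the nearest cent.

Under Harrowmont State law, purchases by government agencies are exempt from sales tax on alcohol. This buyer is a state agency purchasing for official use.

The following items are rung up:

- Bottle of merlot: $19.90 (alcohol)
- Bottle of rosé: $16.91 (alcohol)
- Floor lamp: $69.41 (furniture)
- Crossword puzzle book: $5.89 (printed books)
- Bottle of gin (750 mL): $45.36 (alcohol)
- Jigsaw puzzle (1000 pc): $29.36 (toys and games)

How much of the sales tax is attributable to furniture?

Floor lamp $69.41: furniture → 9.25% → $6.420425
Tax on furniture: unrounded sum = $6.420425 → $6.42

$6.42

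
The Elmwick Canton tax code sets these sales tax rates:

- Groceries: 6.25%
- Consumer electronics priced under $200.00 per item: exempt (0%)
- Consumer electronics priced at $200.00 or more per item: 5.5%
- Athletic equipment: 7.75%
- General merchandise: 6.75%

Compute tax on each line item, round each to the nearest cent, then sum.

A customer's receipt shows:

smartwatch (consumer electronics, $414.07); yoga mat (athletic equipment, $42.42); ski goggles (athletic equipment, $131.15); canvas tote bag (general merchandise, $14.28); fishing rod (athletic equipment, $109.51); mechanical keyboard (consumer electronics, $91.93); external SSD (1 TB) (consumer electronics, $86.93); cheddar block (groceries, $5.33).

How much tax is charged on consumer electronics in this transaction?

Smartwatch $414.07: consumer electronics, $200.00 or more → 5.5% → $22.77
Mechanical keyboard $91.93: consumer electronics, under $200.00 → 0% → $0.00
External SSD (1 TB) $86.93: consumer electronics, under $200.00 → 0% → $0.00
Tax on consumer electronics = $22.77 + $0.00 + $0.00 = $22.77

$22.77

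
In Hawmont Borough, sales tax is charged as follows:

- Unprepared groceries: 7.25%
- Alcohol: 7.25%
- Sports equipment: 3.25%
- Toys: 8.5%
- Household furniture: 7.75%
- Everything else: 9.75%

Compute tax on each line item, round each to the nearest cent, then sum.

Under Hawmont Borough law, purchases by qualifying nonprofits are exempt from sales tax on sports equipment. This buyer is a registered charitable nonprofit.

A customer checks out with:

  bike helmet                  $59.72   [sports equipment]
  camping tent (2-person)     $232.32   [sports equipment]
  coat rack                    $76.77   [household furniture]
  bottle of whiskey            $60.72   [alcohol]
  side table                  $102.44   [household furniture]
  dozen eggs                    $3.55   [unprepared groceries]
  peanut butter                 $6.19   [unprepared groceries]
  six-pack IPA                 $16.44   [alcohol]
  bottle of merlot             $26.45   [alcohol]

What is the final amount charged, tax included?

$606.71

Bike helmet $59.72: sports equipment, buyer-exempt → 0% → $0.00
Camping tent (2-person) $232.32: sports equipment, buyer-exempt → 0% → $0.00
Coat rack $76.77: household furniture → 7.75% → $5.95
Bottle of whiskey $60.72: alcohol → 7.25% → $4.40
Side table $102.44: household furniture → 7.75% → $7.94
Dozen eggs $3.55: unprepared groceries → 7.25% → $0.26
Peanut butter $6.19: unprepared groceries → 7.25% → $0.45
Six-pack IPA $16.44: alcohol → 7.25% → $1.19
Bottle of merlot $26.45: alcohol → 7.25% → $1.92
Subtotal = $584.60; tax = $22.11; total due = $606.71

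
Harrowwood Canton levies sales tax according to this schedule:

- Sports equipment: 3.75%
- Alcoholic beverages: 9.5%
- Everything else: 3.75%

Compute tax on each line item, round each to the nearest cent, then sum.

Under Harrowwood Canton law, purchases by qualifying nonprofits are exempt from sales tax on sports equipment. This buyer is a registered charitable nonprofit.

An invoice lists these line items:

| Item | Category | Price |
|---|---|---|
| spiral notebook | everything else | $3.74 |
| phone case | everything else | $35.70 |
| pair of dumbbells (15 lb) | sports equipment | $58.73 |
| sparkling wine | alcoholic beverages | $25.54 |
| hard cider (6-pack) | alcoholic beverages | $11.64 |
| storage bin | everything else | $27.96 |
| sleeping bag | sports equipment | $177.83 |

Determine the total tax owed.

Spiral notebook $3.74: everything else → 3.75% → $0.14
Phone case $35.70: everything else → 3.75% → $1.34
Pair of dumbbells (15 lb) $58.73: sports equipment, buyer-exempt → 0% → $0.00
Sparkling wine $25.54: alcoholic beverages → 9.5% → $2.43
Hard cider (6-pack) $11.64: alcoholic beverages → 9.5% → $1.11
Storage bin $27.96: everything else → 3.75% → $1.05
Sleeping bag $177.83: sports equipment, buyer-exempt → 0% → $0.00
Total tax = $0.14 + $1.34 + $2.43 + $1.11 + $1.05 = $6.07

$6.07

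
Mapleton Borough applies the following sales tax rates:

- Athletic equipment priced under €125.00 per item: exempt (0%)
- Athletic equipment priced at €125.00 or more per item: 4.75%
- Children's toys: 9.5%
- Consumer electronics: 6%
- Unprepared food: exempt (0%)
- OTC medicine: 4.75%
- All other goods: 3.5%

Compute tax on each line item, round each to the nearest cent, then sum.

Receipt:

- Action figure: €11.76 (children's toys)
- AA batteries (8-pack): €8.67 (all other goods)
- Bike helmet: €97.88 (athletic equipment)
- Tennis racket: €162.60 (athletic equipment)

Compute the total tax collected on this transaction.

€9.14

Action figure €11.76: children's toys → 9.5% → €1.12
AA batteries (8-pack) €8.67: all other goods → 3.5% → €0.30
Bike helmet €97.88: athletic equipment, under €125.00 → 0% → €0.00
Tennis racket €162.60: athletic equipment, €125.00 or more → 4.75% → €7.72
Total tax = €1.12 + €0.30 + €7.72 = €9.14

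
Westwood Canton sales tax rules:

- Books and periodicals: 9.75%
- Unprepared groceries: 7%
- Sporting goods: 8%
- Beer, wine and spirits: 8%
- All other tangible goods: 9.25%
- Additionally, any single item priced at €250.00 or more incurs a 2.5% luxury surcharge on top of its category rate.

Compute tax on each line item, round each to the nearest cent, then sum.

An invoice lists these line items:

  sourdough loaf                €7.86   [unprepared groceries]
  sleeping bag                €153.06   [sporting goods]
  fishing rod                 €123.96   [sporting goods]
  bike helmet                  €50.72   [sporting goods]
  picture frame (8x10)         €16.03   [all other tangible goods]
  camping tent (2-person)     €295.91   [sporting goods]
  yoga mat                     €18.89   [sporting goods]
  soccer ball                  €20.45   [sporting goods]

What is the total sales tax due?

€62.47

Sourdough loaf €7.86: unprepared groceries → 7% → €0.55
Sleeping bag €153.06: sporting goods → 8% → €12.24
Fishing rod €123.96: sporting goods → 8% → €9.92
Bike helmet €50.72: sporting goods → 8% → €4.06
Picture frame (8x10) €16.03: all other tangible goods → 9.25% → €1.48
Camping tent (2-person) €295.91: sporting goods → 8% + 2.5% surcharge = 10.5% → €31.07
Yoga mat €18.89: sporting goods → 8% → €1.51
Soccer ball €20.45: sporting goods → 8% → €1.64
Total tax = €0.55 + €12.24 + €9.92 + €4.06 + €1.48 + €31.07 + €1.51 + €1.64 = €62.47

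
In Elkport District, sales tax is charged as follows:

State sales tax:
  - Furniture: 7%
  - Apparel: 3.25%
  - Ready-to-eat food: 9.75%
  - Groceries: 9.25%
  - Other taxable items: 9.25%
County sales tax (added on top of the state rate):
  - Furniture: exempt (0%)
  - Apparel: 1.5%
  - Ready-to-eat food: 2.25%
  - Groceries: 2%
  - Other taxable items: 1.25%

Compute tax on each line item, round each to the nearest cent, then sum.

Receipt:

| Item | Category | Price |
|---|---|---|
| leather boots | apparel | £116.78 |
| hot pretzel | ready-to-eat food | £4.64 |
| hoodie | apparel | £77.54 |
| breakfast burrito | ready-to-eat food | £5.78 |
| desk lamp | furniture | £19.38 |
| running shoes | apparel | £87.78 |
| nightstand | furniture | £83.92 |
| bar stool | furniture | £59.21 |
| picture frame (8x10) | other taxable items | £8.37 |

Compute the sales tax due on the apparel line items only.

Leather boots £116.78: apparel → 3.25% + 1.5% county = 4.75% → £5.55
Hoodie £77.54: apparel → 3.25% + 1.5% county = 4.75% → £3.68
Running shoes £87.78: apparel → 3.25% + 1.5% county = 4.75% → £4.17
Tax on apparel = £5.55 + £3.68 + £4.17 = £13.40

£13.40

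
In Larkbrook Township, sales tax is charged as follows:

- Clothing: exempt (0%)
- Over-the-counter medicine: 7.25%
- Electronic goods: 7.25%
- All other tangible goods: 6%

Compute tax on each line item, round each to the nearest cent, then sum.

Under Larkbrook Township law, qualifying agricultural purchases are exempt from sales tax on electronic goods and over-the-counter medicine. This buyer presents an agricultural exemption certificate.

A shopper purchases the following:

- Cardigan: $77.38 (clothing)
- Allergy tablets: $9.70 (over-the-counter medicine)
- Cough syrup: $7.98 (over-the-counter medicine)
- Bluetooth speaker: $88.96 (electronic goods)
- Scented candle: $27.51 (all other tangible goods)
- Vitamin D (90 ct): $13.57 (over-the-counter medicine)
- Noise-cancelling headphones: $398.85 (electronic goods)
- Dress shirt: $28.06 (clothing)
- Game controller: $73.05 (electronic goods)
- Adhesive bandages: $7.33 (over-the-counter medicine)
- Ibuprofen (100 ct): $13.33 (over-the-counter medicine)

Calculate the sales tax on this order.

$1.65

Cardigan $77.38: clothing → 0% → $0.00
Allergy tablets $9.70: over-the-counter medicine, buyer-exempt → 0% → $0.00
Cough syrup $7.98: over-the-counter medicine, buyer-exempt → 0% → $0.00
Bluetooth speaker $88.96: electronic goods, buyer-exempt → 0% → $0.00
Scented candle $27.51: all other tangible goods → 6% → $1.65
Vitamin D (90 ct) $13.57: over-the-counter medicine, buyer-exempt → 0% → $0.00
Noise-cancelling headphones $398.85: electronic goods, buyer-exempt → 0% → $0.00
Dress shirt $28.06: clothing → 0% → $0.00
Game controller $73.05: electronic goods, buyer-exempt → 0% → $0.00
Adhesive bandages $7.33: over-the-counter medicine, buyer-exempt → 0% → $0.00
Ibuprofen (100 ct) $13.33: over-the-counter medicine, buyer-exempt → 0% → $0.00
Total tax = $1.65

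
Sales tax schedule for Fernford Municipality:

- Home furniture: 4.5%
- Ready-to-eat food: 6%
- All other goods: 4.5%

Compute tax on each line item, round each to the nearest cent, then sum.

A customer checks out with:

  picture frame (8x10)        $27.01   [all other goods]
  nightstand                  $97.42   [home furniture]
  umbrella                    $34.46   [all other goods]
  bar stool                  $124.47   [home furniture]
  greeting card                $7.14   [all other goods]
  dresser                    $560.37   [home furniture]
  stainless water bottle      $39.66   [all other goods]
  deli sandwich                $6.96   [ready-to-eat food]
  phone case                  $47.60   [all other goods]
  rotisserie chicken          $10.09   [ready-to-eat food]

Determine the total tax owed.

$43.24

Picture frame (8x10) $27.01: all other goods → 4.5% → $1.22
Nightstand $97.42: home furniture → 4.5% → $4.38
Umbrella $34.46: all other goods → 4.5% → $1.55
Bar stool $124.47: home furniture → 4.5% → $5.60
Greeting card $7.14: all other goods → 4.5% → $0.32
Dresser $560.37: home furniture → 4.5% → $25.22
Stainless water bottle $39.66: all other goods → 4.5% → $1.78
Deli sandwich $6.96: ready-to-eat food → 6% → $0.42
Phone case $47.60: all other goods → 4.5% → $2.14
Rotisserie chicken $10.09: ready-to-eat food → 6% → $0.61
Total tax = $1.22 + $4.38 + $1.55 + $5.60 + $0.32 + $25.22 + $1.78 + $0.42 + $2.14 + $0.61 = $43.24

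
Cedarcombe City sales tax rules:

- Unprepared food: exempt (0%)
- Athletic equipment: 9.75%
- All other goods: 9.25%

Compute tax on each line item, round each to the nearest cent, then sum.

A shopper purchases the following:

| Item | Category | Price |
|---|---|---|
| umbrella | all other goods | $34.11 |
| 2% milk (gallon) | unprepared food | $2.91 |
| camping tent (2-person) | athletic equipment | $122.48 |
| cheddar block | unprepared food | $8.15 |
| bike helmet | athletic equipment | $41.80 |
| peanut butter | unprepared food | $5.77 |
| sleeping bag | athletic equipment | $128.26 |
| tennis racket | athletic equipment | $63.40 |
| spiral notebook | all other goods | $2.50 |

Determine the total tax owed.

$38.10

Umbrella $34.11: all other goods → 9.25% → $3.16
2% milk (gallon) $2.91: unprepared food → 0% → $0.00
Camping tent (2-person) $122.48: athletic equipment → 9.75% → $11.94
Cheddar block $8.15: unprepared food → 0% → $0.00
Bike helmet $41.80: athletic equipment → 9.75% → $4.08
Peanut butter $5.77: unprepared food → 0% → $0.00
Sleeping bag $128.26: athletic equipment → 9.75% → $12.51
Tennis racket $63.40: athletic equipment → 9.75% → $6.18
Spiral notebook $2.50: all other goods → 9.25% → $0.23
Total tax = $3.16 + $11.94 + $4.08 + $12.51 + $6.18 + $0.23 = $38.10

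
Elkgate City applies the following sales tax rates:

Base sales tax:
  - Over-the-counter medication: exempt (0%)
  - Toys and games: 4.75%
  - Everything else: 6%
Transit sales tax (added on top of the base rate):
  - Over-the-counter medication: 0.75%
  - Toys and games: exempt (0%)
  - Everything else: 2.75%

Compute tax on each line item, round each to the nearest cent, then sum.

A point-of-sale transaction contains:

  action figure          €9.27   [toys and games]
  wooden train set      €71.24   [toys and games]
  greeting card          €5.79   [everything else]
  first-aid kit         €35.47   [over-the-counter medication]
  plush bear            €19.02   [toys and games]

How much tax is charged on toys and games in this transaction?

€4.72

Action figure €9.27: toys and games → 4.75% + 0% transit = 4.75% → €0.44
Wooden train set €71.24: toys and games → 4.75% + 0% transit = 4.75% → €3.38
Plush bear €19.02: toys and games → 4.75% + 0% transit = 4.75% → €0.90
Tax on toys and games = €0.44 + €3.38 + €0.90 = €4.72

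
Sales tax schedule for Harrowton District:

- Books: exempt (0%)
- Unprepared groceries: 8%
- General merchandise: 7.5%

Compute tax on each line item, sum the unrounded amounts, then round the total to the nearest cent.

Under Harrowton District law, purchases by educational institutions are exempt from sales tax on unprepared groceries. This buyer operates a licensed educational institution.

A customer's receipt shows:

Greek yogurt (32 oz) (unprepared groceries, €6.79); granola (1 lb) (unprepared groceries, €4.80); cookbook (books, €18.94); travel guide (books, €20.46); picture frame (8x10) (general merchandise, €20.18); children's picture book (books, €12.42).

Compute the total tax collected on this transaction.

Greek yogurt (32 oz) €6.79: unprepared groceries, buyer-exempt → 0% → €0.00
Granola (1 lb) €4.80: unprepared groceries, buyer-exempt → 0% → €0.00
Cookbook €18.94: books → 0% → €0.00
Travel guide €20.46: books → 0% → €0.00
Picture frame (8x10) €20.18: general merchandise → 7.5% → €1.5135
Children's picture book €12.42: books → 0% → €0.00
Unrounded tax sum = €1.5135 → €1.51

€1.51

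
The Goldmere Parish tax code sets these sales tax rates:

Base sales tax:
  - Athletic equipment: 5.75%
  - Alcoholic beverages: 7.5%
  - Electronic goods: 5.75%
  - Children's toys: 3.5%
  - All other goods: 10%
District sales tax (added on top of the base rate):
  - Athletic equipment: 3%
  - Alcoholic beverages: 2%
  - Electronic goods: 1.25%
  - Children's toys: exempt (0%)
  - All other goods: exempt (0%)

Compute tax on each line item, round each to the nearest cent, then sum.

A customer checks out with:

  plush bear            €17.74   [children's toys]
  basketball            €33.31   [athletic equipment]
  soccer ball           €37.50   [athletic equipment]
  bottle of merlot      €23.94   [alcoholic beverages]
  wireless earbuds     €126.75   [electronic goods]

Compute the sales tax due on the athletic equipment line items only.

€6.19

Basketball €33.31: athletic equipment → 5.75% + 3% district = 8.75% → €2.91
Soccer ball €37.50: athletic equipment → 5.75% + 3% district = 8.75% → €3.28
Tax on athletic equipment = €2.91 + €3.28 = €6.19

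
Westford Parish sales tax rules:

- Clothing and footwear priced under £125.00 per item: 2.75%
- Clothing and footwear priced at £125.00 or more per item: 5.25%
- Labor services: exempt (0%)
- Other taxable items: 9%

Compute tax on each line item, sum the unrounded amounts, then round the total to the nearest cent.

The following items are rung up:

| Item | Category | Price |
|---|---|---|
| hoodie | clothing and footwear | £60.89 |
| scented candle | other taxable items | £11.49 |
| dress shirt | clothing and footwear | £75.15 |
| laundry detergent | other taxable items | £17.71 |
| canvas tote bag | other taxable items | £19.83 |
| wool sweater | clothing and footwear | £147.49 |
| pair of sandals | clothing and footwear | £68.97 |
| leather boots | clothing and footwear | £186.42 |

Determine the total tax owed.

Hoodie £60.89: clothing and footwear, under £125.00 → 2.75% → £1.674475
Scented candle £11.49: other taxable items → 9% → £1.0341
Dress shirt £75.15: clothing and footwear, under £125.00 → 2.75% → £2.066625
Laundry detergent £17.71: other taxable items → 9% → £1.5939
Canvas tote bag £19.83: other taxable items → 9% → £1.7847
Wool sweater £147.49: clothing and footwear, £125.00 or more → 5.25% → £7.743225
Pair of sandals £68.97: clothing and footwear, under £125.00 → 2.75% → £1.896675
Leather boots £186.42: clothing and footwear, £125.00 or more → 5.25% → £9.78705
Unrounded tax sum = £27.58075 → £27.58

£27.58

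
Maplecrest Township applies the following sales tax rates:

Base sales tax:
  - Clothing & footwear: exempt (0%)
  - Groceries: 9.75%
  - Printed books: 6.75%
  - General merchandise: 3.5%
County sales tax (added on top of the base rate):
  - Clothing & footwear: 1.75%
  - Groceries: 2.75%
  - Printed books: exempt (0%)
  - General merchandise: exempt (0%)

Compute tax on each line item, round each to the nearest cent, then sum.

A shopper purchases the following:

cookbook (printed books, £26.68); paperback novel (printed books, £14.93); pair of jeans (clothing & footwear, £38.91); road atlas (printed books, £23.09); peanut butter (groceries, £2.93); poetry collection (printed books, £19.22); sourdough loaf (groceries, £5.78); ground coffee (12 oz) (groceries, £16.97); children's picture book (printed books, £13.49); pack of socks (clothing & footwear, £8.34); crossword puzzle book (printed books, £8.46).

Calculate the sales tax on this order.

Cookbook £26.68: printed books → 6.75% + 0% county = 6.75% → £1.80
Paperback novel £14.93: printed books → 6.75% + 0% county = 6.75% → £1.01
Pair of jeans £38.91: clothing & footwear → 0% + 1.75% county = 1.75% → £0.68
Road atlas £23.09: printed books → 6.75% + 0% county = 6.75% → £1.56
Peanut butter £2.93: groceries → 9.75% + 2.75% county = 12.5% → £0.37
Poetry collection £19.22: printed books → 6.75% + 0% county = 6.75% → £1.30
Sourdough loaf £5.78: groceries → 9.75% + 2.75% county = 12.5% → £0.72
Ground coffee (12 oz) £16.97: groceries → 9.75% + 2.75% county = 12.5% → £2.12
Children's picture book £13.49: printed books → 6.75% + 0% county = 6.75% → £0.91
Pack of socks £8.34: clothing & footwear → 0% + 1.75% county = 1.75% → £0.15
Crossword puzzle book £8.46: printed books → 6.75% + 0% county = 6.75% → £0.57
Total tax = £1.80 + £1.01 + £0.68 + £1.56 + £0.37 + £1.30 + £0.72 + £2.12 + £0.91 + £0.15 + £0.57 = £11.19

£11.19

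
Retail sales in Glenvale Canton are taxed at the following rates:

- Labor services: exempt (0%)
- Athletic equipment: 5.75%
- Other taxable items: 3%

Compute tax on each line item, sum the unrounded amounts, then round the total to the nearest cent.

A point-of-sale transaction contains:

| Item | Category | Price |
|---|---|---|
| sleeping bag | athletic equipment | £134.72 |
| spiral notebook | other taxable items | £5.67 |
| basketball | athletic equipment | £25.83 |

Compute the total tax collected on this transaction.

Sleeping bag £134.72: athletic equipment → 5.75% → £7.7464
Spiral notebook £5.67: other taxable items → 3% → £0.1701
Basketball £25.83: athletic equipment → 5.75% → £1.485225
Unrounded tax sum = £9.401725 → £9.40

£9.40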